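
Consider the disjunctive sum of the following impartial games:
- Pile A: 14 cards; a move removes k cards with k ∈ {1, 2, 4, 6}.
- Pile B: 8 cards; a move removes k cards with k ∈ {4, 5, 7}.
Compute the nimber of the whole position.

1

Grundy values for pile A (subtraction set {1, 2, 4, 6}):
g(0) = mex{} = 0
g(1) = mex{0} = 1
g(2) = mex{0,1} = 2
g(3) = mex{1,2} = 0
g(4) = mex{0,2} = 1
g(5) = mex{0,1} = 2
g(6) = mex{0,1,2} = 3
g(7) = mex{0,1,2,3} = 4
g(8) = mex{1,2,3,4} = 0
g(9) = mex{0,2,4} = 1
g(10) = mex{0,1,3} = 2
g(11) = mex{1,2,4} = 0
g(12) = mex{0,2,3} = 1
g(13) = mex{0,1,4} = 2
g(14) = mex{0,1,2} = 3
So g(14) = 3.
For pile B, compute g(0), g(1), … with moves {4, 5, 7}:
g(0) = mex{} = 0
g(1) = mex{} = 0
g(2) = mex{} = 0
g(3) = mex{} = 0
g(4) = mex{0} = 1
g(5) = mex{0} = 1
g(6) = mex{0} = 1
g(7) = mex{0} = 1
g(8) = mex{0,1} = 2
So g(8) = 2.
The value of a disjunctive sum is the nim-sum of the parts.
Combined value = 3 ⊕ 2 = 1.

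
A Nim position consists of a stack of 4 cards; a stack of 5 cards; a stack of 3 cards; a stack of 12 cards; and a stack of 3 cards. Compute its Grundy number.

13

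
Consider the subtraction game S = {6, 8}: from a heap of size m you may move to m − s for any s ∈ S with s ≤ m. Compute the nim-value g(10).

Compute g(0), g(1), … for moves {6, 8}:
k:     0  1  2  3  4  5  6  7  8  9 10
g(k):  0  0  0  0  0  0  1  1  1  1  1
So g(10) = 1.

1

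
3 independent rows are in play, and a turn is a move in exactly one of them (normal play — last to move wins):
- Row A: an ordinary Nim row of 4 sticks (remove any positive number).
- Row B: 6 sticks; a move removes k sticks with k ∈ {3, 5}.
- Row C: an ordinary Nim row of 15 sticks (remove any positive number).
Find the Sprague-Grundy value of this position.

Row A is a plain Nim row of size 4, so its Grundy value is 4.
Build the Grundy sequence for row B with g(k) = mex{g(k−s) : s ∈ {3, 5}, s ≤ k}:
g(0) = mex{} = 0
g(1) = mex{} = 0
g(2) = mex{} = 0
g(3) = mex{0} = 1
g(4) = mex{0} = 1
g(5) = mex{0} = 1
g(6) = mex{0,1} = 2
So g(6) = 2.
Row C is a plain Nim row of size 15, so its Grundy value is 15.
By the Sprague-Grundy theorem, the Grundy value of a sum of independent games is the XOR of the component values.
Combined value = 4 XOR 2 XOR 15 = 9.

9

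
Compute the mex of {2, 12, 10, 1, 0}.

3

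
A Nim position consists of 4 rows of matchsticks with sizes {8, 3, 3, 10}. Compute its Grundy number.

2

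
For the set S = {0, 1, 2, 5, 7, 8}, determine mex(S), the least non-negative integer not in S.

The values 0, 1, 2 are all present; 3 is the first non-negative integer missing from the set.

3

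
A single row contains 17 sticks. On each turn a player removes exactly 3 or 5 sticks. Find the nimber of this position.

0

Grundy values for subtraction set {3, 5}:
k:     0  1  2  3  4  5  6  7  8  9 10 11 12 13 14 15 16 17
g(k):  0  0  0  1  1  1  2  2  0  0  0  1  1  1  2  2  0  0
So g(17) = 0.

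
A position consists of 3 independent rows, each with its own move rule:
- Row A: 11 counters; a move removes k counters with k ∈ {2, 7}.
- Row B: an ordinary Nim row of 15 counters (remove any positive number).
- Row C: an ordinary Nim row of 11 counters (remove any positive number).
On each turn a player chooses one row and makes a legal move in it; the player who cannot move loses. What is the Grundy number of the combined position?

5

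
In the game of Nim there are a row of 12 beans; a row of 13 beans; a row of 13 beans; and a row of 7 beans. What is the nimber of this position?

11

Write each in binary and XOR column by column:
  1100  (12)
  1101  (13)
  1101  (13)
  0111  (7)
  ----
  1011  (11)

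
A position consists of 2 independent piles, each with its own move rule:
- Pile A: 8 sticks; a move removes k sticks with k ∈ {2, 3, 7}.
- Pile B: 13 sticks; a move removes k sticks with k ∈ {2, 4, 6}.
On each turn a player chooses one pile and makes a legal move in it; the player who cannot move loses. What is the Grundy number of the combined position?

3

Build the Grundy sequence for pile A with g(k) = mex{g(k−s) : s ∈ {2, 3, 7}, s ≤ k}:
k:     0  1  2  3  4  5  6  7  8
g(k):  0  0  1  1  2  0  0  1  1
So g(8) = 1.
For pile B, compute g(0), g(1), … with moves {2, 4, 6}:
g(0) = mex{} = 0
g(1) = mex{} = 0
g(2) = mex{0} = 1
g(3) = mex{0} = 1
g(4) = mex{0,1} = 2
g(5) = mex{0,1} = 2
g(6) = mex{0,1,2} = 3
g(7) = mex{0,1,2} = 3
g(8) = mex{1,2,3} = 0
g(9) = mex{1,2,3} = 0
g(10) = mex{0,2,3} = 1
g(11) = mex{0,2,3} = 1
g(12) = mex{0,1,3} = 2
g(13) = mex{0,1,3} = 2
So g(13) = 2.
The value of a disjunctive sum is the nim-sum of the parts.
Combined value = 1 XOR 2 = 3.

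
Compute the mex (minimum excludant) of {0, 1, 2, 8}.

3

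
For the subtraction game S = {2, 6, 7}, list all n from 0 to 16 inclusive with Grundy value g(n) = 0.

Compute g(0), g(1), … for moves {2, 6, 7}:
k:     0  1  2  3  4  5  6  7  8  9 10 11 12 13 14 15 16
g(k):  0  0  1  1  0  0  1  1  2  0  3  1  2  0  0  1  1
The P-positions (g = 0) in 0..16 are 0, 1, 4, 5, 9, 13, 14.

0, 1, 4, 5, 9, 13, 14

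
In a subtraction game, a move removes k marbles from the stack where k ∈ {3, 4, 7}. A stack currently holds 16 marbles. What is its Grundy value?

Build the Grundy sequence with g(k) = mex{g(k−s) : s ∈ {3, 4, 7}, s ≤ k}:
k:     0  1  2  3  4  5  6  7  8  9 10 11 12 13 14 15 16
g(k):  0  0  0  1  1  1  2  2  2  3  0  0  0  1  1  1  2
So g(16) = 2.

2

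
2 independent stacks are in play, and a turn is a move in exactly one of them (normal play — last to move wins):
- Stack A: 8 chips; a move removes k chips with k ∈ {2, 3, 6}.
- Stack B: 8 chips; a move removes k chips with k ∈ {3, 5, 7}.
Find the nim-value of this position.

Build the Grundy sequence for stack A with g(k) = mex{g(k−s) : s ∈ {2, 3, 6}, s ≤ k}:
k:     0  1  2  3  4  5  6  7  8
g(k):  0  0  1  1  2  0  3  1  2
So g(8) = 2.
Build the Grundy sequence for stack B with g(k) = mex{g(k−s) : s ∈ {3, 5, 7}, s ≤ k}:
g(0) = mex{} = 0
g(1) = mex{} = 0
g(2) = mex{} = 0
g(3) = mex{0} = 1
g(4) = mex{0} = 1
g(5) = mex{0} = 1
g(6) = mex{0,1} = 2
g(7) = mex{0,1} = 2
g(8) = mex{0,1} = 2
So g(8) = 2.
The value of a disjunctive sum is the nim-sum of the parts.
Combined value = 2 XOR 2 = 0.

0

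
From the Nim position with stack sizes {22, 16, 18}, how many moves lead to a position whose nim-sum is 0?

3

Write each in binary and XOR column by column:
  10110  (22)
  10000  (16)
  10010  (18)
  -----
  10100  (20)
The overall nim-sum is X = 20. A stack of size p has a winning move iff p XOR X < p (reduce it to p XOR X).
  22: 22 XOR 20 = 2 < 22 — winning move (to 2).
  16: 16 XOR 20 = 4 < 16 — winning move (to 4).
  18: 18 XOR 20 = 6 < 18 — winning move (to 6).
That gives 3 winning moves.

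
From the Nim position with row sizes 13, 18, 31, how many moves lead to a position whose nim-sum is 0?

0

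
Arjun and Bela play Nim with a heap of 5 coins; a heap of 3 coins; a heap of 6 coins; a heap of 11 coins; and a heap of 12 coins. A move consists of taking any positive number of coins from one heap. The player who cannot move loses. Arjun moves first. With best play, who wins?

Arjun wins

Compute the nim-sum pairwise:
5 ^ 3 = 6
6 ^ 6 = 0
0 ^ 11 = 11
11 ^ 12 = 7
The nim-sum is 7 ≠ 0, so this is an N-position: the player to move can win; Arjun has a winning move.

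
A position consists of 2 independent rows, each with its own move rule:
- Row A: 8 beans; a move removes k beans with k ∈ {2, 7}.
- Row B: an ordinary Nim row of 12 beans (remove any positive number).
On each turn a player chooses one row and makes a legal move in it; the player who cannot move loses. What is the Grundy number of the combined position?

Build the Grundy sequence for row A with g(k) = mex{g(k−s) : s ∈ {2, 7}, s ≤ k}:
g(0) = mex{} = 0
g(1) = mex{} = 0
g(2) = mex{0} = 1
g(3) = mex{0} = 1
g(4) = mex{1} = 0
g(5) = mex{1} = 0
g(6) = mex{0} = 1
g(7) = mex{0} = 1
g(8) = mex{0,1} = 2
So g(8) = 2.
Row B is a plain Nim row of size 12, so its Grundy value is 12.
The value of a disjunctive sum is the nim-sum of the parts.
Combined value = 2 ⊕ 12 = 14.

14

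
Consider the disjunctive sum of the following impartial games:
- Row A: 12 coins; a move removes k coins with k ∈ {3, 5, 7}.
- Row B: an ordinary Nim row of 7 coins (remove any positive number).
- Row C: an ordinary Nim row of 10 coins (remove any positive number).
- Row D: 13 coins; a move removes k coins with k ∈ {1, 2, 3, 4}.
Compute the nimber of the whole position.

14

For row A, compute g(0), g(1), … with moves {3, 5, 7}:
g(0) = mex{} = 0
g(1) = mex{} = 0
g(2) = mex{} = 0
g(3) = mex{0} = 1
g(4) = mex{0} = 1
g(5) = mex{0} = 1
g(6) = mex{0,1} = 2
g(7) = mex{0,1} = 2
g(8) = mex{0,1} = 2
g(9) = mex{0,1,2} = 3
g(10) = mex{1,2} = 0
g(11) = mex{1,2} = 0
g(12) = mex{1,2,3} = 0
So g(12) = 0.
Row B is a plain Nim row of size 7, so its Grundy value is 7.
Row C is a plain Nim row of size 10, so its Grundy value is 10.
Build the Grundy sequence for row D with g(k) = mex{g(k−s) : s ∈ {1, 2, 3, 4}, s ≤ k}:
g(0) = mex{} = 0
g(1) = mex{0} = 1
g(2) = mex{0,1} = 2
g(3) = mex{0,1,2} = 3
g(4) = mex{0,1,2,3} = 4
g(5) = mex{1,2,3,4} = 0
g(6) = mex{0,2,3,4} = 1
g(7) = mex{0,1,3,4} = 2
g(8) = mex{0,1,2,4} = 3
g(9) = mex{0,1,2,3} = 4
g(10) = mex{1,2,3,4} = 0
g(11) = mex{0,2,3,4} = 1
g(12) = mex{0,1,3,4} = 2
g(13) = mex{0,1,2,4} = 3
So g(13) = 3.
By the Sprague-Grundy theorem, the Grundy value of a sum of independent games is the XOR of the component values.
Combined value = 0 XOR 7 XOR 10 XOR 3 = 14.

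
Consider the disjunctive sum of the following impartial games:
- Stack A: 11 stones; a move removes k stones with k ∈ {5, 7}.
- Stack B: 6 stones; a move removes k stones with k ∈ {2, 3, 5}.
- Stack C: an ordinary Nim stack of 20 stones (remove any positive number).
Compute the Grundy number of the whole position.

21

Build the Grundy sequence for stack A with g(k) = mex{g(k−s) : s ∈ {5, 7}, s ≤ k}:
g(0) = mex{} = 0
g(1) = mex{} = 0
g(2) = mex{} = 0
g(3) = mex{} = 0
g(4) = mex{} = 0
g(5) = mex{0} = 1
g(6) = mex{0} = 1
g(7) = mex{0} = 1
g(8) = mex{0} = 1
g(9) = mex{0} = 1
g(10) = mex{0,1} = 2
g(11) = mex{0,1} = 2
So g(11) = 2.
Build the Grundy sequence for stack B with g(k) = mex{g(k−s) : s ∈ {2, 3, 5}, s ≤ k}:
g(0) = mex{} = 0
g(1) = mex{} = 0
g(2) = mex{0} = 1
g(3) = mex{0} = 1
g(4) = mex{0,1} = 2
g(5) = mex{0,1} = 2
g(6) = mex{0,1,2} = 3
So g(6) = 3.
Stack C is a plain Nim stack of size 20, so its Grundy value is 20.
The value of a disjunctive sum is the nim-sum of the parts.
Combined value = 2 XOR 3 XOR 20 = 21.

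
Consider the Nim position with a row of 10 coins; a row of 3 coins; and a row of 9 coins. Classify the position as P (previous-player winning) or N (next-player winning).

P-position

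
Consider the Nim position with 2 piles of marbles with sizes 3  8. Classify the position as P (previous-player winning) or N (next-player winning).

Nim-sum: 3 XOR 8 = 11.
The nim-sum is 11 ≠ 0, so this is an N-position: the player to move can win.

N-position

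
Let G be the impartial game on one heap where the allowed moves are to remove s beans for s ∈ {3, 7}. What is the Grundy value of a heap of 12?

0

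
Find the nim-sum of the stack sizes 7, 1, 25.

31

Nim-sum: 7 ⊕ 1 ⊕ 25 = 31.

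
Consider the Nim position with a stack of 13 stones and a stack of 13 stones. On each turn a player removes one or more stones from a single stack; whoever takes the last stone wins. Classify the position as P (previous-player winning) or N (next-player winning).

In binary:
  1101  (13)
  1101  (13)
  ----
  0000  (0)
The nim-sum is 0, so this is a P-position: the player to move is in a losing position under optimal play.

P-position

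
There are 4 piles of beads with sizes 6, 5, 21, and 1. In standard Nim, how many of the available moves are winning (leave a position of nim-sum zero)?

Nim-sum: 6 XOR 5 XOR 21 XOR 1 = 23.
The overall nim-sum is X = 23. A pile of size p has a winning move iff p XOR X < p (reduce it to p XOR X).
  6: 6 XOR 23 = 17 ≥ 6 — no move.
  5: 5 XOR 23 = 18 ≥ 5 — no move.
  21: 21 XOR 23 = 2 < 21 — winning move (to 2).
  1: 1 XOR 23 = 22 ≥ 1 — no move.
That gives 1 winning move.

1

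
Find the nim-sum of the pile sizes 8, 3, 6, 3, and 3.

13

Compute the nim-sum pairwise:
8 ^ 3 = 11
11 ^ 6 = 13
13 ^ 3 = 14
14 ^ 3 = 13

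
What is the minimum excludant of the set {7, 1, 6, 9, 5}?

0 is not in the set, so the mex is 0.

0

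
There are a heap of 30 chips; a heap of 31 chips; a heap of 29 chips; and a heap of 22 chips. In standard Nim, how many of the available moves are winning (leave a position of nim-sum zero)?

3

Compute the nim-sum pairwise:
30 XOR 31 = 1
1 XOR 29 = 28
28 XOR 22 = 10
The overall nim-sum is X = 10. A heap of size p has a winning move iff p XOR X < p (reduce it to p XOR X).
  30: 30 XOR 10 = 20 < 30 — winning move (to 20).
  31: 31 XOR 10 = 21 < 31 — winning move (to 21).
  29: 29 XOR 10 = 23 < 29 — winning move (to 23).
  22: 22 XOR 10 = 28 ≥ 22 — no move.
That gives 3 winning moves.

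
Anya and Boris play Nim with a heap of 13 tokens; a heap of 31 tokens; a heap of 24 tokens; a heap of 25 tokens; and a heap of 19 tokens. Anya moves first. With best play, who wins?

Boris wins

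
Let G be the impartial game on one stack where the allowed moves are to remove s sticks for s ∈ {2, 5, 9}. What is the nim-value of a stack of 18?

0

Compute g(0), g(1), … for moves {2, 5, 9}:
k:     0  1  2  3  4  5  6  7  8  9 10 11 12 13 14 15 16 17 18
g(k):  0  0  1  1  0  2  1  0  0  1  1  0  2  1  0  0  1  1  0
So g(18) = 0.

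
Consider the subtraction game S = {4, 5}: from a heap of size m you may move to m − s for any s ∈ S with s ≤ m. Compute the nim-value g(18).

Build the Grundy sequence with g(k) = mex{g(k−s) : s ∈ {4, 5}, s ≤ k}:
k:     0  1  2  3  4  5  6  7  8  9 10 11 12 13 14 15 16 17 18
g(k):  0  0  0  0  1  1  1  1  2  0  0  0  0  1  1  1  1  2  0
So g(18) = 0.

0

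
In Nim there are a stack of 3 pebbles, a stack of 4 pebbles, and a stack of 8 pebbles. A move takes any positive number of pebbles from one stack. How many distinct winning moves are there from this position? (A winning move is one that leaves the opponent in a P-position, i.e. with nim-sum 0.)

1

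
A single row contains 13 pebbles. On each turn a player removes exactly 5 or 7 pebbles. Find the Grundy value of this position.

0

Compute g(0), g(1), … for moves {5, 7}:
g(0) = mex{} = 0
g(1) = mex{} = 0
g(2) = mex{} = 0
g(3) = mex{} = 0
g(4) = mex{} = 0
g(5) = mex{0} = 1
g(6) = mex{0} = 1
g(7) = mex{0} = 1
g(8) = mex{0} = 1
g(9) = mex{0} = 1
g(10) = mex{0,1} = 2
g(11) = mex{0,1} = 2
g(12) = mex{1} = 0
g(13) = mex{1} = 0
So g(13) = 0.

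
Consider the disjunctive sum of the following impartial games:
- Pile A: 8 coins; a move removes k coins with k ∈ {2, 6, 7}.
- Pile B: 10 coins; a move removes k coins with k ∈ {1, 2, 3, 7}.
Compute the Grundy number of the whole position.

0

Grundy values for pile A (subtraction set {2, 6, 7}):
k:     0  1  2  3  4  5  6  7  8
g(k):  0  0  1  1  0  0  1  1  2
So g(8) = 2.
Grundy values for pile B (subtraction set {1, 2, 3, 7}):
k:     0  1  2  3  4  5  6  7  8  9 10
g(k):  0  1  2  3  0  1  2  3  0  1  2
So g(10) = 2.
By the Sprague-Grundy theorem, the Grundy value of a sum of independent games is the XOR of the component values.
Combined value = 2 ⊕ 2 = 0.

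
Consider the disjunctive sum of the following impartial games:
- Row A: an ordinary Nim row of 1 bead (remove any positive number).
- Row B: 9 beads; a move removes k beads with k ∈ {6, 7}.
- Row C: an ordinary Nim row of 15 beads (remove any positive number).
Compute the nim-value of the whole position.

15

Row A is a plain Nim row of size 1, so its Grundy value is 1.
For row B, compute g(0), g(1), … with moves {6, 7}:
g(0) = mex{} = 0
g(1) = mex{} = 0
g(2) = mex{} = 0
g(3) = mex{} = 0
g(4) = mex{} = 0
g(5) = mex{} = 0
g(6) = mex{0} = 1
g(7) = mex{0} = 1
g(8) = mex{0} = 1
g(9) = mex{0} = 1
So g(9) = 1.
Row C is a plain Nim row of size 15, so its Grundy value is 15.
By the Sprague-Grundy theorem, the Grundy value of a sum of independent games is the XOR of the component values.
Combined value = 1 XOR 1 XOR 15 = 15.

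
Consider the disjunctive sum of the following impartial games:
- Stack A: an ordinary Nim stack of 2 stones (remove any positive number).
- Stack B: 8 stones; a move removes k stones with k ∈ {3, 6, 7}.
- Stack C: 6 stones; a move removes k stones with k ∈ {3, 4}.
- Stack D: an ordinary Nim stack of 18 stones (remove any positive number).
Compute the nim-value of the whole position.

Stack A is a plain Nim stack of size 2, so its Grundy value is 2.
Build the Grundy sequence for stack B with g(k) = mex{g(k−s) : s ∈ {3, 6, 7}, s ≤ k}:
k:     0  1  2  3  4  5  6  7  8
g(k):  0  0  0  1  1  1  2  2  2
So g(8) = 2.
Grundy values for stack C (subtraction set {3, 4}):
g(0) = mex{} = 0
g(1) = mex{} = 0
g(2) = mex{} = 0
g(3) = mex{0} = 1
g(4) = mex{0} = 1
g(5) = mex{0} = 1
g(6) = mex{0,1} = 2
So g(6) = 2.
Stack D is a plain Nim stack of size 18, so its Grundy value is 18.
The value of a disjunctive sum is the nim-sum of the parts.
Combined value = 2 ⊕ 2 ⊕ 2 ⊕ 18 = 16.

16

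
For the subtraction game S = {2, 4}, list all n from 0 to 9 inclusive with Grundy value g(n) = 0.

0, 1, 6, 7

Compute g(0), g(1), … for moves {2, 4}:
g(0) = mex{} = 0
g(1) = mex{} = 0
g(2) = mex{0} = 1
g(3) = mex{0} = 1
g(4) = mex{0,1} = 2
g(5) = mex{0,1} = 2
g(6) = mex{1,2} = 0
g(7) = mex{1,2} = 0
g(8) = mex{0,2} = 1
g(9) = mex{0,2} = 1
The P-positions (g = 0) in 0..9 are 0, 1, 6, 7.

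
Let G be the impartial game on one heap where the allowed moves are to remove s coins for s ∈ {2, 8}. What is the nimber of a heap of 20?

Grundy values for subtraction set {2, 8}:
k:     0  1  2  3  4  5  6  7  8  9 10 11 12 13 14 15 16 17 18 19 20
g(k):  0  0  1  1  0  0  1  1  2  2  0  0  1  1  0  0  1  1  2  2  0
So g(20) = 0.

0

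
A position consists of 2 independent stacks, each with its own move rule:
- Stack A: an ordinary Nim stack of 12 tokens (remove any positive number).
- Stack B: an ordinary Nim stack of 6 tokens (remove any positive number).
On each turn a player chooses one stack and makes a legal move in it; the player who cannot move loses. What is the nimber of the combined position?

10

Stack A is a plain Nim stack of size 12, so its Grundy value is 12.
Stack B is a plain Nim stack of size 6, so its Grundy value is 6.
By the Sprague-Grundy theorem, the Grundy value of a sum of independent games is the XOR of the component values.
Combined value = 12 XOR 6 = 10.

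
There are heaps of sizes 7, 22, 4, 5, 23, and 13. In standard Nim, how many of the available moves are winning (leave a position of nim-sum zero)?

Nim-sum: 7 ^ 22 ^ 4 ^ 5 ^ 23 ^ 13 = 10.
The overall nim-sum is X = 10. A heap of size p has a winning move iff p XOR X < p (reduce it to p XOR X).
  7: 7 XOR 10 = 13 ≥ 7 — no move.
  22: 22 XOR 10 = 28 ≥ 22 — no move.
  4: 4 XOR 10 = 14 ≥ 4 — no move.
  5: 5 XOR 10 = 15 ≥ 5 — no move.
  23: 23 XOR 10 = 29 ≥ 23 — no move.
  13: 13 XOR 10 = 7 < 13 — winning move (to 7).
That gives 1 winning move.

1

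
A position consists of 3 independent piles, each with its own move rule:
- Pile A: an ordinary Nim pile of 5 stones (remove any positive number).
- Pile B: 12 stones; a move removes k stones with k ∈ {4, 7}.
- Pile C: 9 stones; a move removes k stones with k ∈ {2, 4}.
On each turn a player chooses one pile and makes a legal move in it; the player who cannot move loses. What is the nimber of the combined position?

Pile A is a plain Nim pile of size 5, so its Grundy value is 5.
Build the Grundy sequence for pile B with g(k) = mex{g(k−s) : s ∈ {4, 7}, s ≤ k}:
g(0) = mex{} = 0
g(1) = mex{} = 0
g(2) = mex{} = 0
g(3) = mex{} = 0
g(4) = mex{0} = 1
g(5) = mex{0} = 1
g(6) = mex{0} = 1
g(7) = mex{0} = 1
g(8) = mex{0,1} = 2
g(9) = mex{0,1} = 2
g(10) = mex{0,1} = 2
g(11) = mex{1} = 0
g(12) = mex{1,2} = 0
So g(12) = 0.
Build the Grundy sequence for pile C with g(k) = mex{g(k−s) : s ∈ {2, 4}, s ≤ k}:
k:     0  1  2  3  4  5  6  7  8  9
g(k):  0  0  1  1  2  2  0  0  1  1
So g(9) = 1.
The value of a disjunctive sum is the nim-sum of the parts.
Combined value = 5 XOR 0 XOR 1 = 4.

4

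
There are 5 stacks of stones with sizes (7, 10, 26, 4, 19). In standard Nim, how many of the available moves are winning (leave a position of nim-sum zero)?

Compute the nim-sum pairwise:
7 ⊕ 10 = 13
13 ⊕ 26 = 23
23 ⊕ 4 = 19
19 ⊕ 19 = 0
The nim-sum is already 0, so every move leaves a nonzero nim-sum — there are no winning moves.

0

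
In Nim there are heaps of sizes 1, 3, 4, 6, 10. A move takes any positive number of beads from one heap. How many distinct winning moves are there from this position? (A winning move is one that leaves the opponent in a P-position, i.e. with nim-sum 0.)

1

Write each in binary and XOR column by column:
  0001  (1)
  0011  (3)
  0100  (4)
  0110  (6)
  1010  (10)
  ----
  1010  (10)
The overall nim-sum is X = 10. A heap of size p has a winning move iff p XOR X < p (reduce it to p XOR X).
  1: 1 XOR 10 = 11 ≥ 1 — no move.
  3: 3 XOR 10 = 9 ≥ 3 — no move.
  4: 4 XOR 10 = 14 ≥ 4 — no move.
  6: 6 XOR 10 = 12 ≥ 6 — no move.
  10: 10 XOR 10 = 0 < 10 — winning move (to 0).
That gives 1 winning move.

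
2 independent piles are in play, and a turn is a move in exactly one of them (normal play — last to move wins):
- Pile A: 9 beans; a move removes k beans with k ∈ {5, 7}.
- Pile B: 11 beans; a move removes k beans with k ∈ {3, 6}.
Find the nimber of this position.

For pile A, compute g(0), g(1), … with moves {5, 7}:
k:     0  1  2  3  4  5  6  7  8  9
g(k):  0  0  0  0  0  1  1  1  1  1
So g(9) = 1.
For pile B, compute g(0), g(1), … with moves {3, 6}:
g(0) = mex{} = 0
g(1) = mex{} = 0
g(2) = mex{} = 0
g(3) = mex{0} = 1
g(4) = mex{0} = 1
g(5) = mex{0} = 1
g(6) = mex{0,1} = 2
g(7) = mex{0,1} = 2
g(8) = mex{0,1} = 2
g(9) = mex{1,2} = 0
g(10) = mex{1,2} = 0
g(11) = mex{1,2} = 0
So g(11) = 0.
The value of a disjunctive sum is the nim-sum of the parts.
Combined value = 1 XOR 0 = 1.

1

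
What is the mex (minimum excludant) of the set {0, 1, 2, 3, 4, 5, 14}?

The values 0, 1, 2, 3, 4, 5 are all present; 6 is the first non-negative integer missing from the set.

6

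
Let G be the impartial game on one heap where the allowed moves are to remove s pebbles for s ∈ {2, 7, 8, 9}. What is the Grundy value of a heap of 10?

3

Compute g(0), g(1), … for moves {2, 7, 8, 9}:
g(0) = mex{} = 0
g(1) = mex{} = 0
g(2) = mex{0} = 1
g(3) = mex{0} = 1
g(4) = mex{1} = 0
g(5) = mex{1} = 0
g(6) = mex{0} = 1
g(7) = mex{0} = 1
g(8) = mex{0,1} = 2
g(9) = mex{0,1} = 2
g(10) = mex{0,1,2} = 3
So g(10) = 3.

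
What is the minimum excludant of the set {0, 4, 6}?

1

0 is in the set but 1 is not, so the mex is 1.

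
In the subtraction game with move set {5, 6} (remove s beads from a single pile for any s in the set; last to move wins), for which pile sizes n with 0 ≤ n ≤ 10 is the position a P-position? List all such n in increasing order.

0, 1, 2, 3, 4

Build the Grundy sequence with g(k) = mex{g(k−s) : s ∈ {5, 6}, s ≤ k}:
g(0) = mex{} = 0
g(1) = mex{} = 0
g(2) = mex{} = 0
g(3) = mex{} = 0
g(4) = mex{} = 0
g(5) = mex{0} = 1
g(6) = mex{0} = 1
g(7) = mex{0} = 1
g(8) = mex{0} = 1
g(9) = mex{0} = 1
g(10) = mex{0,1} = 2
The P-positions (g = 0) in 0..10 are 0, 1, 2, 3, 4.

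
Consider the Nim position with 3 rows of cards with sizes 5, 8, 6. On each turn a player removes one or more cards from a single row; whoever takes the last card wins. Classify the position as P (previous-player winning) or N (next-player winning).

Compute the nim-sum pairwise:
5 XOR 8 = 13
13 XOR 6 = 11
The nim-sum is 11 ≠ 0, so this is an N-position: the player to move can win.

N-position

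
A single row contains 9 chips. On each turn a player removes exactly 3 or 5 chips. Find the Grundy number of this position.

Compute g(0), g(1), … for moves {3, 5}:
k:     0  1  2  3  4  5  6  7  8  9
g(k):  0  0  0  1  1  1  2  2  0  0
So g(9) = 0.

0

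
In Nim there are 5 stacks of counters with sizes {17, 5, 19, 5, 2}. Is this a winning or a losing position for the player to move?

Bitwise XOR of the heap sizes:
  10001  (17)
  00101  (5)
  10011  (19)
  00101  (5)
  00010  (2)
  -----
  00000  (0)
The nim-sum is 0, so this is a P-position: the player to move is in a losing position under optimal play.

Losing position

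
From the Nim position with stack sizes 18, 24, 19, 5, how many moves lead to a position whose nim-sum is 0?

Nim-sum: 18 XOR 24 XOR 19 XOR 5 = 28.
The overall nim-sum is X = 28. A stack of size p has a winning move iff p XOR X < p (reduce it to p XOR X).
  18: 18 XOR 28 = 14 < 18 — winning move (to 14).
  24: 24 XOR 28 = 4 < 24 — winning move (to 4).
  19: 19 XOR 28 = 15 < 19 — winning move (to 15).
  5: 5 XOR 28 = 25 ≥ 5 — no move.
That gives 3 winning moves.

3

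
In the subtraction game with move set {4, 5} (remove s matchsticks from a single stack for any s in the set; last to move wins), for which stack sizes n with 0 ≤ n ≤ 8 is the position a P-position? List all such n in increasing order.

Grundy values for subtraction set {4, 5}:
k:     0  1  2  3  4  5  6  7  8
g(k):  0  0  0  0  1  1  1  1  2
The P-positions (g = 0) in 0..8 are 0, 1, 2, 3.

0, 1, 2, 3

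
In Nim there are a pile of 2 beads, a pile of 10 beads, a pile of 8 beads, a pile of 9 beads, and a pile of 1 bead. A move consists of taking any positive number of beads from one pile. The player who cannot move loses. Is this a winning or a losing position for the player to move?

Compute the nim-sum pairwise:
2 ^ 10 = 8
8 ^ 8 = 0
0 ^ 9 = 9
9 ^ 1 = 8
The nim-sum is 8 ≠ 0, so this is an N-position: the player to move can win.

Winning position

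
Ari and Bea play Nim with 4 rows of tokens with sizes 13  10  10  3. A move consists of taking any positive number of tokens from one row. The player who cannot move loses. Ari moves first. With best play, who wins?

Ari wins

Compute the nim-sum pairwise:
13 ⊕ 10 = 7
7 ⊕ 10 = 13
13 ⊕ 3 = 14
The nim-sum is 14 ≠ 0, so this is an N-position: the player to move can win; Ari has a winning move.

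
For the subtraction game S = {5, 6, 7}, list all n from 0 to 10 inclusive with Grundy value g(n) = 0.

0, 1, 2, 3, 4

Build the Grundy sequence with g(k) = mex{g(k−s) : s ∈ {5, 6, 7}, s ≤ k}:
k:     0  1  2  3  4  5  6  7  8  9 10
g(k):  0  0  0  0  0  1  1  1  1  1  2
The P-positions (g = 0) in 0..10 are 0, 1, 2, 3, 4.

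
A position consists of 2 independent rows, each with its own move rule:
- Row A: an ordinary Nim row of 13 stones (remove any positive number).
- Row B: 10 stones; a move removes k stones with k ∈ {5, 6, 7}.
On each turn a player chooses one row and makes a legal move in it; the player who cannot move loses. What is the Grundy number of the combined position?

15

Row A is a plain Nim row of size 13, so its Grundy value is 13.
Grundy values for row B (subtraction set {5, 6, 7}):
k:     0  1  2  3  4  5  6  7  8  9 10
g(k):  0  0  0  0  0  1  1  1  1  1  2
So g(10) = 2.
By the Sprague-Grundy theorem, the Grundy value of a sum of independent games is the XOR of the component values.
Combined value = 13 ⊕ 2 = 15.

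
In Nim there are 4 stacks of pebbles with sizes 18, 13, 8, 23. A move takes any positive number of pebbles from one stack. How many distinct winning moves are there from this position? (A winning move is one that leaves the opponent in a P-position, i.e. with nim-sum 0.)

0

Nim-sum: 18 ⊕ 13 ⊕ 8 ⊕ 23 = 0.
The nim-sum is already 0, so every move leaves a nonzero nim-sum — there are no winning moves.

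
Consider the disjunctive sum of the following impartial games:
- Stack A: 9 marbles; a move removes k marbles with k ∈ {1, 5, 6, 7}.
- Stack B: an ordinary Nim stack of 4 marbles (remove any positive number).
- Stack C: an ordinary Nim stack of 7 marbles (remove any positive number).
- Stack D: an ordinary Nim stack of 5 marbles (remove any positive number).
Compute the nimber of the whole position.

5

Grundy values for stack A (subtraction set {1, 5, 6, 7}):
g(0) = mex{} = 0
g(1) = mex{0} = 1
g(2) = mex{1} = 0
g(3) = mex{0} = 1
g(4) = mex{1} = 0
g(5) = mex{0} = 1
g(6) = mex{0,1} = 2
g(7) = mex{0,1,2} = 3
g(8) = mex{0,1,3} = 2
g(9) = mex{0,1,2} = 3
So g(9) = 3.
Stack B is a plain Nim stack of size 4, so its Grundy value is 4.
Stack C is a plain Nim stack of size 7, so its Grundy value is 7.
Stack D is a plain Nim stack of size 5, so its Grundy value is 5.
The value of a disjunctive sum is the nim-sum of the parts.
Combined value = 3 ⊕ 4 ⊕ 7 ⊕ 5 = 5.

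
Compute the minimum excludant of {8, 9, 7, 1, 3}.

0 is not in the set, so the mex is 0.

0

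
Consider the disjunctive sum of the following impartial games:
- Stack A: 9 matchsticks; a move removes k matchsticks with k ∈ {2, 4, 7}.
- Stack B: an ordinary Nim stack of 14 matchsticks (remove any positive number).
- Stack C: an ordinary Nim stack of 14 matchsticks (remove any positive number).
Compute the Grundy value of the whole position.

Build the Grundy sequence for stack A with g(k) = mex{g(k−s) : s ∈ {2, 4, 7}, s ≤ k}:
k:     0  1  2  3  4  5  6  7  8  9
g(k):  0  0  1  1  2  2  0  3  1  0
So g(9) = 0.
Stack B is a plain Nim stack of size 14, so its Grundy value is 14.
Stack C is a plain Nim stack of size 14, so its Grundy value is 14.
By the Sprague-Grundy theorem, the Grundy value of a sum of independent games is the XOR of the component values.
Combined value = 0 ⊕ 14 ⊕ 14 = 0.

0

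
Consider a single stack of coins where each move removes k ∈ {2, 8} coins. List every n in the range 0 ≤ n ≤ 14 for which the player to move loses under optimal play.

0, 1, 4, 5, 10, 11, 14

Grundy values for subtraction set {2, 8}:
k:     0  1  2  3  4  5  6  7  8  9 10 11 12 13 14
g(k):  0  0  1  1  0  0  1  1  2  2  0  0  1  1  0
The P-positions (g = 0) in 0..14 are 0, 1, 4, 5, 10, 11, 14.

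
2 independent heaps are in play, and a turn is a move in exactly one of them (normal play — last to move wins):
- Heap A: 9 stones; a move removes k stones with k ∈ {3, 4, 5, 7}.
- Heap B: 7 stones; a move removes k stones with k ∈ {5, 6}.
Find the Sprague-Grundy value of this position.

2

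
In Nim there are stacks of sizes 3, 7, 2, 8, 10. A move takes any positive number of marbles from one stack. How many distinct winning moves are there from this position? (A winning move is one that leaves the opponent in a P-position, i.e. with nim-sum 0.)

1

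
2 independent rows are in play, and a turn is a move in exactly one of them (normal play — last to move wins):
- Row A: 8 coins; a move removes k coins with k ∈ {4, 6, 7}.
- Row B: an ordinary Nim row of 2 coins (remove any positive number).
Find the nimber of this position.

0

Grundy values for row A (subtraction set {4, 6, 7}):
k:     0  1  2  3  4  5  6  7  8
g(k):  0  0  0  0  1  1  1  1  2
So g(8) = 2.
Row B is a plain Nim row of size 2, so its Grundy value is 2.
By the Sprague-Grundy theorem, the Grundy value of a sum of independent games is the XOR of the component values.
Combined value = 2 XOR 2 = 0.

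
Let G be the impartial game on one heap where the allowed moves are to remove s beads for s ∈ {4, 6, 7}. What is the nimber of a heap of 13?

0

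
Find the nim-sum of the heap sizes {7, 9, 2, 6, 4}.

14

Compute the nim-sum pairwise:
7 ^ 9 = 14
14 ^ 2 = 12
12 ^ 6 = 10
10 ^ 4 = 14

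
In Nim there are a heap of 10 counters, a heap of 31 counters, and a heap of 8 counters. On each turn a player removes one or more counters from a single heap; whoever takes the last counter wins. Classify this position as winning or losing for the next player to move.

Winning position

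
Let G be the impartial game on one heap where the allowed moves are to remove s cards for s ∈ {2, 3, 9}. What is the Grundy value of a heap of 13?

Compute g(0), g(1), … for moves {2, 3, 9}:
k:     0  1  2  3  4  5  6  7  8  9 10 11 12 13
g(k):  0  0  1  1  2  0  0  1  1  2  2  0  0  1
So g(13) = 1.

1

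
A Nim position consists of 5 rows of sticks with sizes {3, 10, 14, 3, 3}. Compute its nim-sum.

Compute the nim-sum pairwise:
3 ⊕ 10 = 9
9 ⊕ 14 = 7
7 ⊕ 3 = 4
4 ⊕ 3 = 7

7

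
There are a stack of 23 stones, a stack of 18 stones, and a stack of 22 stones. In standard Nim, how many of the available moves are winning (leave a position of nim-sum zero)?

3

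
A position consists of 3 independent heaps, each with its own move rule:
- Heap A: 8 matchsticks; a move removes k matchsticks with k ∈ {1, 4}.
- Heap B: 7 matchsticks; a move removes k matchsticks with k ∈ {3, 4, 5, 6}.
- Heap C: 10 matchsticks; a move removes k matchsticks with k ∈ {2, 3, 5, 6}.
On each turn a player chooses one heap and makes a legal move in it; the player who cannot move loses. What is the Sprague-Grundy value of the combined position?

2

For heap A, compute g(0), g(1), … with moves {1, 4}:
g(0) = mex{} = 0
g(1) = mex{0} = 1
g(2) = mex{1} = 0
g(3) = mex{0} = 1
g(4) = mex{0,1} = 2
g(5) = mex{1,2} = 0
g(6) = mex{0} = 1
g(7) = mex{1} = 0
g(8) = mex{0,2} = 1
So g(8) = 1.
Build the Grundy sequence for heap B with g(k) = mex{g(k−s) : s ∈ {3, 4, 5, 6}, s ≤ k}:
k:     0  1  2  3  4  5  6  7
g(k):  0  0  0  1  1  1  2  2
So g(7) = 2.
For heap C, compute g(0), g(1), … with moves {2, 3, 5, 6}:
g(0) = mex{} = 0
g(1) = mex{} = 0
g(2) = mex{0} = 1
g(3) = mex{0} = 1
g(4) = mex{0,1} = 2
g(5) = mex{0,1} = 2
g(6) = mex{0,1,2} = 3
g(7) = mex{0,1,2} = 3
g(8) = mex{1,2,3} = 0
g(9) = mex{1,2,3} = 0
g(10) = mex{0,2,3} = 1
So g(10) = 1.
The value of a disjunctive sum is the nim-sum of the parts.
Combined value = 1 ⊕ 2 ⊕ 1 = 2.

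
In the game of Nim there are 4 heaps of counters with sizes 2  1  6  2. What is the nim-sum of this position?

Compute the nim-sum pairwise:
2 XOR 1 = 3
3 XOR 6 = 5
5 XOR 2 = 7

7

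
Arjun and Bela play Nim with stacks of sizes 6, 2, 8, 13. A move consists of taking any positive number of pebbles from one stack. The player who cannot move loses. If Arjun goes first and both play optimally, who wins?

Compute the nim-sum pairwise:
6 XOR 2 = 4
4 XOR 8 = 12
12 XOR 13 = 1
The nim-sum is 1 ≠ 0, so this is an N-position: the player to move can win; Arjun has a winning move.

Arjun wins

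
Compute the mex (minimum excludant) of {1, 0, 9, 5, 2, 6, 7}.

3

The values 0, 1, 2 are all present; 3 is the first non-negative integer missing from the set.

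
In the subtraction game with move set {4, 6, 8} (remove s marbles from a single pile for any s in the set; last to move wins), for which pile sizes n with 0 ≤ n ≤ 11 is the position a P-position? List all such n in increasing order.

0, 1, 2, 3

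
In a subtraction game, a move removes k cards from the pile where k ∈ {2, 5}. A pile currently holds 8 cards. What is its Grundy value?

Grundy values for subtraction set {2, 5}:
g(0) = mex{} = 0
g(1) = mex{} = 0
g(2) = mex{0} = 1
g(3) = mex{0} = 1
g(4) = mex{1} = 0
g(5) = mex{0,1} = 2
g(6) = mex{0} = 1
g(7) = mex{1,2} = 0
g(8) = mex{1} = 0
So g(8) = 0.

0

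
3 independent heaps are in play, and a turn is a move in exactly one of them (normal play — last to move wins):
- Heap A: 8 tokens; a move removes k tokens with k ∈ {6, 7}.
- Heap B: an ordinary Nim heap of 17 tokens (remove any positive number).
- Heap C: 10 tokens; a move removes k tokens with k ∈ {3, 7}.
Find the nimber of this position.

Build the Grundy sequence for heap A with g(k) = mex{g(k−s) : s ∈ {6, 7}, s ≤ k}:
k:     0  1  2  3  4  5  6  7  8
g(k):  0  0  0  0  0  0  1  1  1
So g(8) = 1.
Heap B is a plain Nim heap of size 17, so its Grundy value is 17.
Grundy values for heap C (subtraction set {3, 7}):
g(0) = mex{} = 0
g(1) = mex{} = 0
g(2) = mex{} = 0
g(3) = mex{0} = 1
g(4) = mex{0} = 1
g(5) = mex{0} = 1
g(6) = mex{1} = 0
g(7) = mex{0,1} = 2
g(8) = mex{0,1} = 2
g(9) = mex{0} = 1
g(10) = mex{1,2} = 0
So g(10) = 0.
The value of a disjunctive sum is the nim-sum of the parts.
Combined value = 1 ⊕ 17 ⊕ 0 = 16.

16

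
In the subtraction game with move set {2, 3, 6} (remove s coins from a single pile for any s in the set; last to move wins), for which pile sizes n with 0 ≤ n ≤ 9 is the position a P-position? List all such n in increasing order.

0, 1, 5, 9

Grundy values for subtraction set {2, 3, 6}:
g(0) = mex{} = 0
g(1) = mex{} = 0
g(2) = mex{0} = 1
g(3) = mex{0} = 1
g(4) = mex{0,1} = 2
g(5) = mex{1} = 0
g(6) = mex{0,1,2} = 3
g(7) = mex{0,2} = 1
g(8) = mex{0,1,3} = 2
g(9) = mex{1,3} = 0
The P-positions (g = 0) in 0..9 are 0, 1, 5, 9.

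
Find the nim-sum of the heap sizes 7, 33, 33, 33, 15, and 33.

8

Nim-sum: 7 XOR 33 XOR 33 XOR 33 XOR 15 XOR 33 = 8.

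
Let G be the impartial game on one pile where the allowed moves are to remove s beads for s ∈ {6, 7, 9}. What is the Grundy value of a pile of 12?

2

Compute g(0), g(1), … for moves {6, 7, 9}:
g(0) = mex{} = 0
g(1) = mex{} = 0
g(2) = mex{} = 0
g(3) = mex{} = 0
g(4) = mex{} = 0
g(5) = mex{} = 0
g(6) = mex{0} = 1
g(7) = mex{0} = 1
g(8) = mex{0} = 1
g(9) = mex{0} = 1
g(10) = mex{0} = 1
g(11) = mex{0} = 1
g(12) = mex{0,1} = 2
So g(12) = 2.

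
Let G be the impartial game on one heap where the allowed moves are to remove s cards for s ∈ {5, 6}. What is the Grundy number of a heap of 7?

Grundy values for subtraction set {5, 6}:
g(0) = mex{} = 0
g(1) = mex{} = 0
g(2) = mex{} = 0
g(3) = mex{} = 0
g(4) = mex{} = 0
g(5) = mex{0} = 1
g(6) = mex{0} = 1
g(7) = mex{0} = 1
So g(7) = 1.

1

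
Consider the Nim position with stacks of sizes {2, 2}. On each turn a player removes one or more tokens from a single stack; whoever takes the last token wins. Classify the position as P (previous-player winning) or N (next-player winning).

P-position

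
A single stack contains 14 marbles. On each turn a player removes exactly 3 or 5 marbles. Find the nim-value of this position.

2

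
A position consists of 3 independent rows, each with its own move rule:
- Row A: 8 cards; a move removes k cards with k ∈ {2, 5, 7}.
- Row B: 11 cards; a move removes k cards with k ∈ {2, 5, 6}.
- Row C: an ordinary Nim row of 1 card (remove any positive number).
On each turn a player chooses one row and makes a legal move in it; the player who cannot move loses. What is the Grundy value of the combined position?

Grundy values for row A (subtraction set {2, 5, 7}):
k:     0  1  2  3  4  5  6  7  8
g(k):  0  0  1  1  0  2  1  3  2
So g(8) = 2.
For row B, compute g(0), g(1), … with moves {2, 5, 6}:
g(0) = mex{} = 0
g(1) = mex{} = 0
g(2) = mex{0} = 1
g(3) = mex{0} = 1
g(4) = mex{1} = 0
g(5) = mex{0,1} = 2
g(6) = mex{0} = 1
g(7) = mex{0,1,2} = 3
g(8) = mex{1} = 0
g(9) = mex{0,1,3} = 2
g(10) = mex{0,2} = 1
g(11) = mex{1,2} = 0
So g(11) = 0.
Row C is a plain Nim row of size 1, so its Grundy value is 1.
By the Sprague-Grundy theorem, the Grundy value of a sum of independent games is the XOR of the component values.
Combined value = 2 XOR 0 XOR 1 = 3.

3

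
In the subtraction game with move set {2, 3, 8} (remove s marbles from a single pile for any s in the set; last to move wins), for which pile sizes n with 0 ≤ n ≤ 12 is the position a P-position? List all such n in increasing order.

0, 1, 5, 6, 10, 11

Build the Grundy sequence with g(k) = mex{g(k−s) : s ∈ {2, 3, 8}, s ≤ k}:
g(0) = mex{} = 0
g(1) = mex{} = 0
g(2) = mex{0} = 1
g(3) = mex{0} = 1
g(4) = mex{0,1} = 2
g(5) = mex{1} = 0
g(6) = mex{1,2} = 0
g(7) = mex{0,2} = 1
g(8) = mex{0} = 1
g(9) = mex{0,1} = 2
g(10) = mex{1} = 0
g(11) = mex{1,2} = 0
g(12) = mex{0,2} = 1
The P-positions (g = 0) in 0..12 are 0, 1, 5, 6, 10, 11.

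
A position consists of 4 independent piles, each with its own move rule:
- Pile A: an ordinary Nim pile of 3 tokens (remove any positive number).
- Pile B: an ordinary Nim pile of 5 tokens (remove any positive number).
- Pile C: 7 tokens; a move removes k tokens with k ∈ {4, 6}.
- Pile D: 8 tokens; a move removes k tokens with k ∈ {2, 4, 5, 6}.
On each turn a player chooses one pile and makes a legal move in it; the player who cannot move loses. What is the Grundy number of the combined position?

7

Pile A is a plain Nim pile of size 3, so its Grundy value is 3.
Pile B is a plain Nim pile of size 5, so its Grundy value is 5.
Grundy values for pile C (subtraction set {4, 6}):
k:     0  1  2  3  4  5  6  7
g(k):  0  0  0  0  1  1  1  1
So g(7) = 1.
For pile D, compute g(0), g(1), … with moves {2, 4, 5, 6}:
g(0) = mex{} = 0
g(1) = mex{} = 0
g(2) = mex{0} = 1
g(3) = mex{0} = 1
g(4) = mex{0,1} = 2
g(5) = mex{0,1} = 2
g(6) = mex{0,1,2} = 3
g(7) = mex{0,1,2} = 3
g(8) = mex{1,2,3} = 0
So g(8) = 0.
The value of a disjunctive sum is the nim-sum of the parts.
Combined value = 3 ⊕ 5 ⊕ 1 ⊕ 0 = 7.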